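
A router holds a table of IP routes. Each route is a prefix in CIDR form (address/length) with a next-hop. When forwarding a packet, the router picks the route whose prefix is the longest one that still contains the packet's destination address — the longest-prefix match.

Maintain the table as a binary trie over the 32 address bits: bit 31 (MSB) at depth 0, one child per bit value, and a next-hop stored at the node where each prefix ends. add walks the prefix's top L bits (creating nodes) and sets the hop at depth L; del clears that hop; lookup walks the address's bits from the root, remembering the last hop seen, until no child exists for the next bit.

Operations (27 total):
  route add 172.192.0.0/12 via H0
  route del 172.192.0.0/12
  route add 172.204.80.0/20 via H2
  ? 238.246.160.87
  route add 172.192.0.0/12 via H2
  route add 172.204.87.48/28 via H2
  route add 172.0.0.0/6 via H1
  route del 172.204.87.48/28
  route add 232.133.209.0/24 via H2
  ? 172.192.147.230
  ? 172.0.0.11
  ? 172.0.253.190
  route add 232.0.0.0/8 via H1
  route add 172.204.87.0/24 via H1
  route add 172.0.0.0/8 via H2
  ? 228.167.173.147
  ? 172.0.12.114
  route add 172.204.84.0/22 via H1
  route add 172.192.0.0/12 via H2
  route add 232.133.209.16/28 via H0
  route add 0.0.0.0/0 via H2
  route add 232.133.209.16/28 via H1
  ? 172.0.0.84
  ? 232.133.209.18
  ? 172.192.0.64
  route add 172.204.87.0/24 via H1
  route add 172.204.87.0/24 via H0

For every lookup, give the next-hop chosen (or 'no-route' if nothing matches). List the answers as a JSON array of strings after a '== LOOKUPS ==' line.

Apply in order:
  + 172.192.0.0/12 (H0) depth=12
  - 172.192.0.0/12 clear@12
  + 172.204.80.0/20 (H2) depth=20
  Q 238.246.160.87: descend 1 ; hops seen [∅] ; pick no-route
  + 172.192.0.0/12 (H2) depth=12
  + 172.204.87.48/28 (H2) depth=28
  + 172.0.0.0/6 (H1) depth=6
  - 172.204.87.48/28 clear@28
  + 232.133.209.0/24 (H2) depth=24
  Q 172.192.147.230: descend 101011001100 ; hops seen [H1,H2] ; pick H2
  Q 172.0.0.11: descend 10101100 ; hops seen [H1] ; pick H1
  Q 172.0.253.190: descend 10101100 ; hops seen [H1] ; pick H1
  + 232.0.0.0/8 (H1) depth=8
  + 172.204.87.0/24 (H1) depth=24
  + 172.0.0.0/8 (H2) depth=8
  Q 228.167.173.147: descend 1110 ; hops seen [∅] ; pick no-route
  Q 172.0.12.114: descend 10101100 ; hops seen [H1,H2] ; pick H2
  + 172.204.84.0/22 (H1) depth=22
  + 172.192.0.0/12 (H2) depth=12
  + 232.133.209.16/28 (H0) depth=28
  + 0.0.0.0/0 (H2) depth=0
  + 232.133.209.16/28 (H1) depth=28
  Q 172.0.0.84: descend 10101100 ; hops seen [H2,H1,H2] ; pick H2
  Q 232.133.209.18: descend 1110100010000101110100010001 ; hops seen [H2,H1,H2,H1] ; pick H1
  Q 172.192.0.64: descend 101011001100 ; hops seen [H2,H1,H2,H2] ; pick H2
  + 172.204.87.0/24 (H1) depth=24
  + 172.204.87.0/24 (H0) depth=24

== LOOKUPS ==
["no-route","H2","H1","H1","no-route","H2","H2","H1","H2"]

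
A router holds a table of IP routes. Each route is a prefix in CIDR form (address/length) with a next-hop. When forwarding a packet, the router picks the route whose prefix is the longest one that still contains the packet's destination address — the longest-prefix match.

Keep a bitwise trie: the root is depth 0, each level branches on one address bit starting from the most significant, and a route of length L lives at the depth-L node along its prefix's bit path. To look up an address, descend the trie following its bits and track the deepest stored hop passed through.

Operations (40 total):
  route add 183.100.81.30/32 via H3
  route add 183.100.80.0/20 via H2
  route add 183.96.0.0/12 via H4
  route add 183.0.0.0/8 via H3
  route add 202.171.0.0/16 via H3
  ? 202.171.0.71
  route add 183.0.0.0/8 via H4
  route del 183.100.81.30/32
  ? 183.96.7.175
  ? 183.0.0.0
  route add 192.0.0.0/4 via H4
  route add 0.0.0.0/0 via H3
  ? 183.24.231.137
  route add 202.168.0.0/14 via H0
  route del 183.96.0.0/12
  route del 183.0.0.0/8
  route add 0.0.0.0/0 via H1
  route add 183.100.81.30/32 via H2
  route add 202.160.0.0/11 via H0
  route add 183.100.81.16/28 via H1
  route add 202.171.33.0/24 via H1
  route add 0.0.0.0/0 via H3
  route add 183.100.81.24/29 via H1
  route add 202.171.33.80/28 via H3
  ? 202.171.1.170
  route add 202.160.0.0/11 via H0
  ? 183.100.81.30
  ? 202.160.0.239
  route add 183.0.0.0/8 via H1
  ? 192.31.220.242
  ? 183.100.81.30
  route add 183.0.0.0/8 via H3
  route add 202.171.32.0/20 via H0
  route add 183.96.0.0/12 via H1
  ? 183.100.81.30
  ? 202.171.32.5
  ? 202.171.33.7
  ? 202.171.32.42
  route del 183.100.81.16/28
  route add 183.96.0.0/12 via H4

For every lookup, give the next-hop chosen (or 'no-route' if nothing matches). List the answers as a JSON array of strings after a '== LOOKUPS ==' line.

Process each operation:
  + 183.100.81.30/32 (H3) depth=32
  + 183.100.80.0/20 (H2) depth=20
  + 183.96.0.0/12 (H4) depth=12
  + 183.0.0.0/8 (H3) depth=8
  + 202.171.0.0/16 (H3) depth=16
  lookup 202.171.0.71: bits 1100101010101011 walk d0:-→d1:-→d2:-→d3:-→d4:-→d5:-→d6:-→d7:-→d8:-→d9:-→d10:-→d11:-→d12:-→d13:-→d14:-→d15:-→d16:H3 -> H3
  + 183.0.0.0/8 (H4) depth=8
  - 183.100.81.30/32 clear@32
  lookup 183.96.7.175: bits 1011011101100 walk d0:-→d1:-→d2:-→d3:-→d4:-→d5:-→d6:-→d7:-→d8:H4→d9:-→d10:-→d11:-→d12:H4→d13:- -> H4
  lookup 183.0.0.0: bits 101101110 walk d0:-→d1:-→d2:-→d3:-→d4:-→d5:-→d6:-→d7:-→d8:H4→d9:- -> H4
  + 192.0.0.0/4 (H4) depth=4
  + 0.0.0.0/0 (H3) depth=0
  lookup 183.24.231.137: bits 101101110 walk d0:H3→d1:-→d2:-→d3:-→d4:-→d5:-→d6:-→d7:-→d8:H4→d9:- -> H4
  + 202.168.0.0/14 (H0) depth=14
  - 183.96.0.0/12 clear@12
  - 183.0.0.0/8 clear@8
  + 0.0.0.0/0 (H1) depth=0
  + 183.100.81.30/32 (H2) depth=32
  + 202.160.0.0/11 (H0) depth=11
  + 183.100.81.16/28 (H1) depth=28
  + 202.171.33.0/24 (H1) depth=24
  + 0.0.0.0/0 (H3) depth=0
  + 183.100.81.24/29 (H1) depth=29
  + 202.171.33.80/28 (H3) depth=28
  lookup 202.171.1.170: bits 110010101010101100 walk d0:H3→d1:-→d2:-→d3:-→d4:H4→d5:-→d6:-→d7:-→d8:-→d9:-→d10:-→d11:H0→d12:-→d13:-→d14:H0→d15:-→d16:H3→d17:-→d18:- -> H3
  + 202.160.0.0/11 (H0) depth=11
  lookup 183.100.81.30: bits 10110111011001000101000100011110 walk d0:H3→d1:-→d2:-→d3:-→d4:-→d5:-→d6:-→d7:-→d8:-→d9:-→d10:-→d11:-→d12:-→d13:-→d14:-→d15:-→d16:-→d17:-→d18:-→d19:-→d20:H2→d21:-→d22:-→d23:-→d24:-→d25:-→d26:-→d27:-→d28:H1→d29:H1→d30:-→d31:-→d32:H2 -> H2
  lookup 202.160.0.239: bits 110010101010 walk d0:H3→d1:-→d2:-→d3:-→d4:H4→d5:-→d6:-→d7:-→d8:-→d9:-→d10:-→d11:H0→d12:- -> H0
  + 183.0.0.0/8 (H1) depth=8
  lookup 192.31.220.242: bits 1100 walk d0:H3→d1:-→d2:-→d3:-→d4:H4 -> H4
  lookup 183.100.81.30: bits 10110111011001000101000100011110 walk d0:H3→d1:-→d2:-→d3:-→d4:-→d5:-→d6:-→d7:-→d8:H1→d9:-→d10:-→d11:-→d12:-→d13:-→d14:-→d15:-→d16:-→d17:-→d18:-→d19:-→d20:H2→d21:-→d22:-→d23:-→d24:-→d25:-→d26:-→d27:-→d28:H1→d29:H1→d30:-→d31:-→d32:H2 -> H2
  + 183.0.0.0/8 (H3) depth=8
  + 202.171.32.0/20 (H0) depth=20
  + 183.96.0.0/12 (H1) depth=12
  lookup 183.100.81.30: bits 10110111011001000101000100011110 walk d0:H3→d1:-→d2:-→d3:-→d4:-→d5:-→d6:-→d7:-→d8:H3→d9:-→d10:-→d11:-→d12:H1→d13:-→d14:-→d15:-→d16:-→d17:-→d18:-→d19:-→d20:H2→d21:-→d22:-→d23:-→d24:-→d25:-→d26:-→d27:-→d28:H1→d29:H1→d30:-→d31:-→d32:H2 -> H2
  lookup 202.171.32.5: bits 11001010101010110010000 walk d0:H3→d1:-→d2:-→d3:-→d4:H4→d5:-→d6:-→d7:-→d8:-→d9:-→d10:-→d11:H0→d12:-→d13:-→d14:H0→d15:-→d16:H3→d17:-→d18:-→d19:-→d20:H0→d21:-→d22:-→d23:- -> H0
  lookup 202.171.33.7: bits 1100101010101011001000010 walk d0:H3→d1:-→d2:-→d3:-→d4:H4→d5:-→d6:-→d7:-→d8:-→d9:-→d10:-→d11:H0→d12:-→d13:-→d14:H0→d15:-→d16:H3→d17:-→d18:-→d19:-→d20:H0→d21:-→d22:-→d23:-→d24:H1→d25:- -> H1
  lookup 202.171.32.42: bits 11001010101010110010000 walk d0:H3→d1:-→d2:-→d3:-→d4:H4→d5:-→d6:-→d7:-→d8:-→d9:-→d10:-→d11:H0→d12:-→d13:-→d14:H0→d15:-→d16:H3→d17:-→d18:-→d19:-→d20:H0→d21:-→d22:-→d23:- -> H0
  - 183.100.81.16/28 clear@28
  + 183.96.0.0/12 (H4) depth=12

== LOOKUPS ==
["H3","H4","H4","H4","H3","H2","H0","H4","H2","H2","H0","H1","H0"]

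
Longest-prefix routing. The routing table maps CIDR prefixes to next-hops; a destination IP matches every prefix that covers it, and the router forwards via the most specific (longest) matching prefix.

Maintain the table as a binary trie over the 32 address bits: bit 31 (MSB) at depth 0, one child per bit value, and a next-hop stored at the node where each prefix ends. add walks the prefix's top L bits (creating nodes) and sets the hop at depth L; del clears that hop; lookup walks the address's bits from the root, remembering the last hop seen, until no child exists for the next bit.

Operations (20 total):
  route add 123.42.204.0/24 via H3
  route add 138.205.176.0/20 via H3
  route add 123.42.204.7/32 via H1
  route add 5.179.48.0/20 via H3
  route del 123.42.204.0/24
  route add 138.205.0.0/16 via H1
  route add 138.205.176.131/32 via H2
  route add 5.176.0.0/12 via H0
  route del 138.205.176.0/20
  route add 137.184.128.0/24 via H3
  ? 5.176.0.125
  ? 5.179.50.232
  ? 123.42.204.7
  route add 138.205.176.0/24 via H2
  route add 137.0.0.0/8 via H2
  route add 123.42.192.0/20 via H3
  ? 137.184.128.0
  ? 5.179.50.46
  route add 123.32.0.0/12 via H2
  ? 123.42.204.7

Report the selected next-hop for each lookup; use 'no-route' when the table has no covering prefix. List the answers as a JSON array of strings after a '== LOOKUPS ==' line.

Process each operation:
  + 123.42.204.0/24 (H3) depth=24
  + 138.205.176.0/20 (H3) depth=20
  + 123.42.204.7/32 (H1) depth=32
  + 5.179.48.0/20 (H3) depth=20
  - 123.42.204.0/24 clear@24
  + 138.205.0.0/16 (H1) depth=16
  + 138.205.176.131/32 (H2) depth=32
  + 5.176.0.0/12 (H0) depth=12
  - 138.205.176.0/20 clear@20
  + 137.184.128.0/24 (H3) depth=24
  Q 5.176.0.125: descend 00000101101100 ; hops seen [H0] ; pick H0
  Q 5.179.50.232: descend 00000101101100110011 ; hops seen [H0,H3] ; pick H3
  Q 123.42.204.7: descend 01111011001010101100110000000111 ; hops seen [H1] ; pick H1
  + 138.205.176.0/24 (H2) depth=24
  + 137.0.0.0/8 (H2) depth=8
  + 123.42.192.0/20 (H3) depth=20
  Q 137.184.128.0: descend 100010011011100010000000 ; hops seen [H2,H3] ; pick H3
  Q 5.179.50.46: descend 00000101101100110011 ; hops seen [H0,H3] ; pick H3
  + 123.32.0.0/12 (H2) depth=12
  Q 123.42.204.7: descend 01111011001010101100110000000111 ; hops seen [H2,H3,H1] ; pick H1

== LOOKUPS ==
["H0","H3","H1","H3","H3","H1"]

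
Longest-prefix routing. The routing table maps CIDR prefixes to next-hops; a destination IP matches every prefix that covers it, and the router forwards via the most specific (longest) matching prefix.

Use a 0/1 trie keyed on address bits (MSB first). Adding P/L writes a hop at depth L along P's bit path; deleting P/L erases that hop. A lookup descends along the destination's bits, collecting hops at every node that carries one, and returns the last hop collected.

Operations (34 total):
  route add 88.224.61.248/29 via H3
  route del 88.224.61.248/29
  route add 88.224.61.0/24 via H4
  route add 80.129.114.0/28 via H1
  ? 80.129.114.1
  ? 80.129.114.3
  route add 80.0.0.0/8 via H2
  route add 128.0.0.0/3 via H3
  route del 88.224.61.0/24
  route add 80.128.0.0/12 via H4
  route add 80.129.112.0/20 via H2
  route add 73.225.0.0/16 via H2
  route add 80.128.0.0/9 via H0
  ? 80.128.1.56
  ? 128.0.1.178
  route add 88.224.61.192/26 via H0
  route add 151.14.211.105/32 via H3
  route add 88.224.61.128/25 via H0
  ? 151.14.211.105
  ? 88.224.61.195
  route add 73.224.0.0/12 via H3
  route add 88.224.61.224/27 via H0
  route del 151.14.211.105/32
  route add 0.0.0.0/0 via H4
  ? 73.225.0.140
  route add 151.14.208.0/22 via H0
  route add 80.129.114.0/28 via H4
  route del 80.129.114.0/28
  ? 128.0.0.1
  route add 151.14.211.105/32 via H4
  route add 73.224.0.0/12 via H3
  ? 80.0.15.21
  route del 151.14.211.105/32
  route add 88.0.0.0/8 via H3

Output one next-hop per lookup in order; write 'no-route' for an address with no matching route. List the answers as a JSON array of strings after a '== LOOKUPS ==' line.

Apply in order:
  add 88.224.61.248/29 -> H3 at depth 29
  del 88.224.61.248/29 (clear depth 29)
  add 88.224.61.0/24 -> H4 at depth 24
  add 80.129.114.0/28 -> H1 at depth 28
  Q 80.129.114.1: descend 0101000010000001011100100000 ; hops seen [H1] ; pick H1
  Q 80.129.114.3: descend 0101000010000001011100100000 ; hops seen [H1] ; pick H1
  add 80.0.0.0/8 -> H2 at depth 8
  add 128.0.0.0/3 -> H3 at depth 3
  del 88.224.61.0/24 (clear depth 24)
  add 80.128.0.0/12 -> H4 at depth 12
  add 80.129.112.0/20 -> H2 at depth 20
  add 73.225.0.0/16 -> H2 at depth 16
  add 80.128.0.0/9 -> H0 at depth 9
  Q 80.128.1.56: descend 010100001000000 ; hops seen [H2,H0,H4] ; pick H4
  Q 128.0.1.178: descend 100 ; hops seen [H3] ; pick H3
  add 88.224.61.192/26 -> H0 at depth 26
  add 151.14.211.105/32 -> H3 at depth 32
  add 88.224.61.128/25 -> H0 at depth 25
  Q 151.14.211.105: descend 10010111000011101101001101101001 ; hops seen [H3,H3] ; pick H3
  Q 88.224.61.195: descend 01011000111000000011110111 ; hops seen [H0,H0] ; pick H0
  add 73.224.0.0/12 -> H3 at depth 12
  add 88.224.61.224/27 -> H0 at depth 27
  del 151.14.211.105/32 (clear depth 32)
  add 0.0.0.0/0 -> H4 at depth 0
  Q 73.225.0.140: descend 0100100111100001 ; hops seen [H4,H3,H2] ; pick H2
  add 151.14.208.0/22 -> H0 at depth 22
  add 80.129.114.0/28 -> H4 at depth 28
  del 80.129.114.0/28 (clear depth 28)
  Q 128.0.0.1: descend 100 ; hops seen [H4,H3] ; pick H3
  add 151.14.211.105/32 -> H4 at depth 32
  add 73.224.0.0/12 -> H3 at depth 12
  Q 80.0.15.21: descend 01010000 ; hops seen [H4,H2] ; pick H2
  del 151.14.211.105/32 (clear depth 32)
  add 88.0.0.0/8 -> H3 at depth 8

== LOOKUPS ==
["H1","H1","H4","H3","H3","H0","H2","H3","H2"]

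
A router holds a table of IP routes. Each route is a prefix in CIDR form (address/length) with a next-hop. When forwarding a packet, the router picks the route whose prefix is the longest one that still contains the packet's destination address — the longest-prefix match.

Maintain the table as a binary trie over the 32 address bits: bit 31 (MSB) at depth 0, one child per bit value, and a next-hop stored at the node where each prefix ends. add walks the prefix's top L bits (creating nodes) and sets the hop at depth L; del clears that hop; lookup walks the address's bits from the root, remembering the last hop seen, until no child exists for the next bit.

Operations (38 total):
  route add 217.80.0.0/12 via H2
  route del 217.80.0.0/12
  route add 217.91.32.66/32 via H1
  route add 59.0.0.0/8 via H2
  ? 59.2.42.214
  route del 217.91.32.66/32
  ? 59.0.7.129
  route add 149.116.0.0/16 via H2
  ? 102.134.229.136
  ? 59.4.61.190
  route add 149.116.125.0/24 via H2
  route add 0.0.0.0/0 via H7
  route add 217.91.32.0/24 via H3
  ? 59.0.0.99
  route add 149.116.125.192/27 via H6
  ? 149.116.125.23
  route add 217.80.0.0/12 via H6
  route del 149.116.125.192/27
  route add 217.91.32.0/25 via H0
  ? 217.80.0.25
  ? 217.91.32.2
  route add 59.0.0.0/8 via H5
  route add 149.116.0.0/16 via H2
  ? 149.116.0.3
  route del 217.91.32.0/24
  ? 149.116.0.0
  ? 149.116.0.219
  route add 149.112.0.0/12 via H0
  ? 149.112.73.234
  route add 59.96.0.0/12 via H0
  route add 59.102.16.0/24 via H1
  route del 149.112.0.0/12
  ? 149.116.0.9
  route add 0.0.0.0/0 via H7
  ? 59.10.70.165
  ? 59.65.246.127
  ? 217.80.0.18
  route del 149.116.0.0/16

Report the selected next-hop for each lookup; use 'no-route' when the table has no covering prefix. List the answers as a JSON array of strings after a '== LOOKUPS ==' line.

Process each operation:
  + 217.80.0.0/12 (H2) depth=12
  del 217.80.0.0/12 (clear depth 12)
  + 217.91.32.66/32 (H1) depth=32
  + 59.0.0.0/8 (H2) depth=8
  Q 59.2.42.214: descend 00111011 ; hops seen [H2] ; pick H2
  del 217.91.32.66/32 (clear depth 32)
  Q 59.0.7.129: descend 00111011 ; hops seen [H2] ; pick H2
  + 149.116.0.0/16 (H2) depth=16
  Q 102.134.229.136: descend 0 ; hops seen [∅] ; pick no-route
  Q 59.4.61.190: descend 00111011 ; hops seen [H2] ; pick H2
  + 149.116.125.0/24 (H2) depth=24
  + 0.0.0.0/0 (H7) depth=0
  + 217.91.32.0/24 (H3) depth=24
  Q 59.0.0.99: descend 00111011 ; hops seen [H7,H2] ; pick H2
  + 149.116.125.192/27 (H6) depth=27
  Q 149.116.125.23: descend 100101010111010001111101 ; hops seen [H7,H2,H2] ; pick H2
  + 217.80.0.0/12 (H6) depth=12
  del 149.116.125.192/27 (clear depth 27)
  + 217.91.32.0/25 (H0) depth=25
  Q 217.80.0.25: descend 110110010101 ; hops seen [H7,H6] ; pick H6
  Q 217.91.32.2: descend 1101100101011011001000000 ; hops seen [H7,H6,H3,H0] ; pick H0
  + 59.0.0.0/8 (H5) depth=8
  + 149.116.0.0/16 (H2) depth=16
  Q 149.116.0.3: descend 10010101011101000 ; hops seen [H7,H2] ; pick H2
  del 217.91.32.0/24 (clear depth 24)
  Q 149.116.0.0: descend 10010101011101000 ; hops seen [H7,H2] ; pick H2
  Q 149.116.0.219: descend 10010101011101000 ; hops seen [H7,H2] ; pick H2
  + 149.112.0.0/12 (H0) depth=12
  Q 149.112.73.234: descend 1001010101110 ; hops seen [H7,H0] ; pick H0
  + 59.96.0.0/12 (H0) depth=12
  + 59.102.16.0/24 (H1) depth=24
  del 149.112.0.0/12 (clear depth 12)
  Q 149.116.0.9: descend 10010101011101000 ; hops seen [H7,H2] ; pick H2
  + 0.0.0.0/0 (H7) depth=0
  Q 59.10.70.165: descend 001110110 ; hops seen [H7,H5] ; pick H5
  Q 59.65.246.127: descend 0011101101 ; hops seen [H7,H5] ; pick H5
  Q 217.80.0.18: descend 110110010101 ; hops seen [H7,H6] ; pick H6
  del 149.116.0.0/16 (clear depth 16)

== LOOKUPS ==
["H2","H2","no-route","H2","H2","H2","H6","H0","H2","H2","H2","H0","H2","H5","H5","H6"]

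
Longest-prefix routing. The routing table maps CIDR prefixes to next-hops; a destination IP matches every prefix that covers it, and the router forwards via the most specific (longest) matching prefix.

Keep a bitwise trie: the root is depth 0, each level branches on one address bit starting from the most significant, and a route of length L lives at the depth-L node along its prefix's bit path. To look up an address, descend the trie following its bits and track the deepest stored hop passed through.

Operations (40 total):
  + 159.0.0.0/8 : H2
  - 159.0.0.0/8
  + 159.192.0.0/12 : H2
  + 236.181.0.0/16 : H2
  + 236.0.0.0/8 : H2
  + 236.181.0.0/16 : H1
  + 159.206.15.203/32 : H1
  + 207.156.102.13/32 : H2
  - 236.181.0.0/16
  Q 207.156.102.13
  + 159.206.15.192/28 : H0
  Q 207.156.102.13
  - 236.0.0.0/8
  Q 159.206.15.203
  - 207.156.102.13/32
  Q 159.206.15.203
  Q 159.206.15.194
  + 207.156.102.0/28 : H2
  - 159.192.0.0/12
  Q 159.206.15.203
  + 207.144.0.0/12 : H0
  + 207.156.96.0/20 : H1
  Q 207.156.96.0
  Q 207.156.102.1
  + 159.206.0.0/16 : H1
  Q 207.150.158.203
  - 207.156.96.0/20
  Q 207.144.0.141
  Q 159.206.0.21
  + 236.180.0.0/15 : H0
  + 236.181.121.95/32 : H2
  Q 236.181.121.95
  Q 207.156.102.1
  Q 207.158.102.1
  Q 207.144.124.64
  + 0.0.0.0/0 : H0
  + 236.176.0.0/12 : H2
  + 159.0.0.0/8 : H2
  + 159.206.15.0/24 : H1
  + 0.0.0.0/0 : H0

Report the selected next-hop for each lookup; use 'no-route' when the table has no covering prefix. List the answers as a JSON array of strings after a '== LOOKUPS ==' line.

Apply in order:
  + 159.0.0.0/8 (H2) depth=8
  - 159.0.0.0/8 clear@8
  + 159.192.0.0/12 (H2) depth=12
  + 236.181.0.0/16 (H2) depth=16
  + 236.0.0.0/8 (H2) depth=8
  + 236.181.0.0/16 (H1) depth=16
  + 159.206.15.203/32 (H1) depth=32
  + 207.156.102.13/32 (H2) depth=32
  - 236.181.0.0/16 clear@16
  lookup 207.156.102.13: bits 11001111100111000110011000001101 walk d0:-→d1:-→d2:-→d3:-→d4:-→d5:-→d6:-→d7:-→d8:-→d9:-→d10:-→d11:-→d12:-→d13:-→d14:-→d15:-→d16:-→d17:-→d18:-→d19:-→d20:-→d21:-→d22:-→d23:-→d24:-→d25:-→d26:-→d27:-→d28:-→d29:-→d30:-→d31:-→d32:H2 -> H2
  + 159.206.15.192/28 (H0) depth=28
  lookup 207.156.102.13: bits 11001111100111000110011000001101 walk d0:-→d1:-→d2:-→d3:-→d4:-→d5:-→d6:-→d7:-→d8:-→d9:-→d10:-→d11:-→d12:-→d13:-→d14:-→d15:-→d16:-→d17:-→d18:-→d19:-→d20:-→d21:-→d22:-→d23:-→d24:-→d25:-→d26:-→d27:-→d28:-→d29:-→d30:-→d31:-→d32:H2 -> H2
  - 236.0.0.0/8 clear@8
  lookup 159.206.15.203: bits 10011111110011100000111111001011 walk d0:-→d1:-→d2:-→d3:-→d4:-→d5:-→d6:-→d7:-→d8:-→d9:-→d10:-→d11:-→d12:H2→d13:-→d14:-→d15:-→d16:-→d17:-→d18:-→d19:-→d20:-→d21:-→d22:-→d23:-→d24:-→d25:-→d26:-→d27:-→d28:H0→d29:-→d30:-→d31:-→d32:H1 -> H1
  - 207.156.102.13/32 clear@32
  lookup 159.206.15.203: bits 10011111110011100000111111001011 walk d0:-→d1:-→d2:-→d3:-→d4:-→d5:-→d6:-→d7:-→d8:-→d9:-→d10:-→d11:-→d12:H2→d13:-→d14:-→d15:-→d16:-→d17:-→d18:-→d19:-→d20:-→d21:-→d22:-→d23:-→d24:-→d25:-→d26:-→d27:-→d28:H0→d29:-→d30:-→d31:-→d32:H1 -> H1
  lookup 159.206.15.194: bits 1001111111001110000011111100 walk d0:-→d1:-→d2:-→d3:-→d4:-→d5:-→d6:-→d7:-→d8:-→d9:-→d10:-→d11:-→d12:H2→d13:-→d14:-→d15:-→d16:-→d17:-→d18:-→d19:-→d20:-→d21:-→d22:-→d23:-→d24:-→d25:-→d26:-→d27:-→d28:H0 -> H0
  + 207.156.102.0/28 (H2) depth=28
  - 159.192.0.0/12 clear@12
  lookup 159.206.15.203: bits 10011111110011100000111111001011 walk d0:-→d1:-→d2:-→d3:-→d4:-→d5:-→d6:-→d7:-→d8:-→d9:-→d10:-→d11:-→d12:-→d13:-→d14:-→d15:-→d16:-→d17:-→d18:-→d19:-→d20:-→d21:-→d22:-→d23:-→d24:-→d25:-→d26:-→d27:-→d28:H0→d29:-→d30:-→d31:-→d32:H1 -> H1
  + 207.144.0.0/12 (H0) depth=12
  + 207.156.96.0/20 (H1) depth=20
  lookup 207.156.96.0: bits 110011111001110001100 walk d0:-→d1:-→d2:-→d3:-→d4:-→d5:-→d6:-→d7:-→d8:-→d9:-→d10:-→d11:-→d12:H0→d13:-→d14:-→d15:-→d16:-→d17:-→d18:-→d19:-→d20:H1→d21:- -> H1
  lookup 207.156.102.1: bits 1100111110011100011001100000 walk d0:-→d1:-→d2:-→d3:-→d4:-→d5:-→d6:-→d7:-→d8:-→d9:-→d10:-→d11:-→d12:H0→d13:-→d14:-→d15:-→d16:-→d17:-→d18:-→d19:-→d20:H1→d21:-→d22:-→d23:-→d24:-→d25:-→d26:-→d27:-→d28:H2 -> H2
  + 159.206.0.0/16 (H1) depth=16
  lookup 207.150.158.203: bits 110011111001 walk d0:-→d1:-→d2:-→d3:-→d4:-→d5:-→d6:-→d7:-→d8:-→d9:-→d10:-→d11:-→d12:H0 -> H0
  - 207.156.96.0/20 clear@20
  lookup 207.144.0.141: bits 110011111001 walk d0:-→d1:-→d2:-→d3:-→d4:-→d5:-→d6:-→d7:-→d8:-→d9:-→d10:-→d11:-→d12:H0 -> H0
  lookup 159.206.0.21: bits 10011111110011100000 walk d0:-→d1:-→d2:-→d3:-→d4:-→d5:-→d6:-→d7:-→d8:-→d9:-→d10:-→d11:-→d12:-→d13:-→d14:-→d15:-→d16:H1→d17:-→d18:-→d19:-→d20:- -> H1
  + 236.180.0.0/15 (H0) depth=15
  + 236.181.121.95/32 (H2) depth=32
  lookup 236.181.121.95: bits 11101100101101010111100101011111 walk d0:-→d1:-→d2:-→d3:-→d4:-→d5:-→d6:-→d7:-→d8:-→d9:-→d10:-→d11:-→d12:-→d13:-→d14:-→d15:H0→d16:-→d17:-→d18:-→d19:-→d20:-→d21:-→d22:-→d23:-→d24:-→d25:-→d26:-→d27:-→d28:-→d29:-→d30:-→d31:-→d32:H2 -> H2
  lookup 207.156.102.1: bits 1100111110011100011001100000 walk d0:-→d1:-→d2:-→d3:-→d4:-→d5:-→d6:-→d7:-→d8:-→d9:-→d10:-→d11:-→d12:H0→d13:-→d14:-→d15:-→d16:-→d17:-→d18:-→d19:-→d20:-→d21:-→d22:-→d23:-→d24:-→d25:-→d26:-→d27:-→d28:H2 -> H2
  lookup 207.158.102.1: bits 11001111100111 walk d0:-→d1:-→d2:-→d3:-→d4:-→d5:-→d6:-→d7:-→d8:-→d9:-→d10:-→d11:-→d12:H0→d13:-→d14:- -> H0
  lookup 207.144.124.64: bits 110011111001 walk d0:-→d1:-→d2:-→d3:-→d4:-→d5:-→d6:-→d7:-→d8:-→d9:-→d10:-→d11:-→d12:H0 -> H0
  + 0.0.0.0/0 (H0) depth=0
  + 236.176.0.0/12 (H2) depth=12
  + 159.0.0.0/8 (H2) depth=8
  + 159.206.15.0/24 (H1) depth=24
  + 0.0.0.0/0 (H0) depth=0

== LOOKUPS ==
["H2","H2","H1","H1","H0","H1","H1","H2","H0","H0","H1","H2","H2","H0","H0"]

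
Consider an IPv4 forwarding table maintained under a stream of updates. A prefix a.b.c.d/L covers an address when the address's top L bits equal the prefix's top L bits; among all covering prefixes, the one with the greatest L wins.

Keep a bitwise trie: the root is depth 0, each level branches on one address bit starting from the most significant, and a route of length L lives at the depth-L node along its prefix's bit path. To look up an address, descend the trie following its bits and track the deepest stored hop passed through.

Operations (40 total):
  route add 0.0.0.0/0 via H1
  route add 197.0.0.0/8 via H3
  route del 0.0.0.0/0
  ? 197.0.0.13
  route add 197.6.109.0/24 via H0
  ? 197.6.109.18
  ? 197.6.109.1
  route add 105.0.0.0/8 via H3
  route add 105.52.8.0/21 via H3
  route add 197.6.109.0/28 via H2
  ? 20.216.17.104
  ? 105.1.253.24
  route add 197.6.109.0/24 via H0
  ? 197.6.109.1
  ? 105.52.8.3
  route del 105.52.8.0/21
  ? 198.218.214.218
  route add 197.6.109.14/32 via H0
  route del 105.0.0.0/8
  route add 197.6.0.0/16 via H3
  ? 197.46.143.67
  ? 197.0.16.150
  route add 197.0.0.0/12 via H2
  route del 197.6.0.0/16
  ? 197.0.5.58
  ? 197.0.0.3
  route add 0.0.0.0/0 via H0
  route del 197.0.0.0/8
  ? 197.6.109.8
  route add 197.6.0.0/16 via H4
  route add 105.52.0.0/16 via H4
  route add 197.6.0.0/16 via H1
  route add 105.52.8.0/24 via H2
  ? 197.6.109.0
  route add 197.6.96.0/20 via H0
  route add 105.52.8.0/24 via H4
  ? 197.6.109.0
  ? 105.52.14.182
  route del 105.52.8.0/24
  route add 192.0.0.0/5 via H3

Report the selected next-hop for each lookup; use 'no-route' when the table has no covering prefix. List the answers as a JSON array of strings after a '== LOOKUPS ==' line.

Process each operation:
  + 0.0.0.0/0 (H1) depth=0
  + 197.0.0.0/8 (H3) depth=8
  - 0.0.0.0/0 clear@0
  ? 197.0.0.13  path d0:-→d1:-→d2:-→d3:-→d4:-→d5:-→d6:-→d7:-→d8:H3  best=H3
  + 197.6.109.0/24 (H0) depth=24
  ? 197.6.109.18  path d0:-→d1:-→d2:-→d3:-→d4:-→d5:-→d6:-→d7:-→d8:H3→d9:-→d10:-→d11:-→d12:-→d13:-→d14:-→d15:-→d16:-→d17:-→d18:-→d19:-→d20:-→d21:-→d22:-→d23:-→d24:H0  best=H0
  ? 197.6.109.1  path d0:-→d1:-→d2:-→d3:-→d4:-→d5:-→d6:-→d7:-→d8:H3→d9:-→d10:-→d11:-→d12:-→d13:-→d14:-→d15:-→d16:-→d17:-→d18:-→d19:-→d20:-→d21:-→d22:-→d23:-→d24:H0  best=H0
  + 105.0.0.0/8 (H3) depth=8
  + 105.52.8.0/21 (H3) depth=21
  + 197.6.109.0/28 (H2) depth=28
  ? 20.216.17.104  path d0:-→d1:-  best=no-route
  ? 105.1.253.24  path d0:-→d1:-→d2:-→d3:-→d4:-→d5:-→d6:-→d7:-→d8:H3→d9:-→d10:-  best=H3
  + 197.6.109.0/24 (H0) depth=24
  ? 197.6.109.1  path d0:-→d1:-→d2:-→d3:-→d4:-→d5:-→d6:-→d7:-→d8:H3→d9:-→d10:-→d11:-→d12:-→d13:-→d14:-→d15:-→d16:-→d17:-→d18:-→d19:-→d20:-→d21:-→d22:-→d23:-→d24:H0→d25:-→d26:-→d27:-→d28:H2  best=H2
  ? 105.52.8.3  path d0:-→d1:-→d2:-→d3:-→d4:-→d5:-→d6:-→d7:-→d8:H3→d9:-→d10:-→d11:-→d12:-→d13:-→d14:-→d15:-→d16:-→d17:-→d18:-→d19:-→d20:-→d21:H3  best=H3
  - 105.52.8.0/21 clear@21
  ? 198.218.214.218  path d0:-→d1:-→d2:-→d3:-→d4:-→d5:-→d6:-  best=no-route
  + 197.6.109.14/32 (H0) depth=32
  - 105.0.0.0/8 clear@8
  + 197.6.0.0/16 (H3) depth=16
  ? 197.46.143.67  path d0:-→d1:-→d2:-→d3:-→d4:-→d5:-→d6:-→d7:-→d8:H3→d9:-→d10:-  best=H3
  ? 197.0.16.150  path d0:-→d1:-→d2:-→d3:-→d4:-→d5:-→d6:-→d7:-→d8:H3→d9:-→d10:-→d11:-→d12:-→d13:-  best=H3
  + 197.0.0.0/12 (H2) depth=12
  - 197.6.0.0/16 clear@16
  ? 197.0.5.58  path d0:-→d1:-→d2:-→d3:-→d4:-→d5:-→d6:-→d7:-→d8:H3→d9:-→d10:-→d11:-→d12:H2→d13:-  best=H2
  ? 197.0.0.3  path d0:-→d1:-→d2:-→d3:-→d4:-→d5:-→d6:-→d7:-→d8:H3→d9:-→d10:-→d11:-→d12:H2→d13:-  best=H2
  + 0.0.0.0/0 (H0) depth=0
  - 197.0.0.0/8 clear@8
  ? 197.6.109.8  path d0:H0→d1:-→d2:-→d3:-→d4:-→d5:-→d6:-→d7:-→d8:-→d9:-→d10:-→d11:-→d12:H2→d13:-→d14:-→d15:-→d16:-→d17:-→d18:-→d19:-→d20:-→d21:-→d22:-→d23:-→d24:H0→d25:-→d26:-→d27:-→d28:H2→d29:-  best=H2
  + 197.6.0.0/16 (H4) depth=16
  + 105.52.0.0/16 (H4) depth=16
  + 197.6.0.0/16 (H1) depth=16
  + 105.52.8.0/24 (H2) depth=24
  ? 197.6.109.0  path d0:H0→d1:-→d2:-→d3:-→d4:-→d5:-→d6:-→d7:-→d8:-→d9:-→d10:-→d11:-→d12:H2→d13:-→d14:-→d15:-→d16:H1→d17:-→d18:-→d19:-→d20:-→d21:-→d22:-→d23:-→d24:H0→d25:-→d26:-→d27:-→d28:H2  best=H2
  + 197.6.96.0/20 (H0) depth=20
  + 105.52.8.0/24 (H4) depth=24
  ? 197.6.109.0  path d0:H0→d1:-→d2:-→d3:-→d4:-→d5:-→d6:-→d7:-→d8:-→d9:-→d10:-→d11:-→d12:H2→d13:-→d14:-→d15:-→d16:H1→d17:-→d18:-→d19:-→d20:H0→d21:-→d22:-→d23:-→d24:H0→d25:-→d26:-→d27:-→d28:H2  best=H2
  ? 105.52.14.182  path d0:H0→d1:-→d2:-→d3:-→d4:-→d5:-→d6:-→d7:-→d8:-→d9:-→d10:-→d11:-→d12:-→d13:-→d14:-→d15:-→d16:H4→d17:-→d18:-→d19:-→d20:-→d21:-  best=H4
  - 105.52.8.0/24 clear@24
  + 192.0.0.0/5 (H3) depth=5

== LOOKUPS ==
["H3","H0","H0","no-route","H3","H2","H3","no-route","H3","H3","H2","H2","H2","H2","H2","H4"]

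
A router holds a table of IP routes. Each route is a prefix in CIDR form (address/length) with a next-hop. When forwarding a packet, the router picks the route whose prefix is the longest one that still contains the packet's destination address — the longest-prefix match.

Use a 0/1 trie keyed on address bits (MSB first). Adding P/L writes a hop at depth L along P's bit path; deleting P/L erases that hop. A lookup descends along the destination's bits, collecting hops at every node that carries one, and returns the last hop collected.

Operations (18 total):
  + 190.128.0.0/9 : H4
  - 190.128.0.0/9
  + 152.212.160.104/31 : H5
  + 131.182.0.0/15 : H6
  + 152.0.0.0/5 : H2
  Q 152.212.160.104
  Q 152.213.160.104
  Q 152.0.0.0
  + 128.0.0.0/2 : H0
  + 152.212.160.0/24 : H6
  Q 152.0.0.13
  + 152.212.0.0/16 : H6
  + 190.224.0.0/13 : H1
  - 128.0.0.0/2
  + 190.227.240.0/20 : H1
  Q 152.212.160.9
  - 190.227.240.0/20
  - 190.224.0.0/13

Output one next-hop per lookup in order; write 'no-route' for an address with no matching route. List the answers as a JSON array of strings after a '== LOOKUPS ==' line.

Apply in order:
  add 190.128.0.0/9 -> H4 at depth 9
  - 190.128.0.0/9 clear@9
  add 152.212.160.104/31 -> H5 at depth 31
  add 131.182.0.0/15 -> H6 at depth 15
  add 152.0.0.0/5 -> H2 at depth 5
  lookup 152.212.160.104: bits 1001100011010100101000000110100 walk d0:-→d1:-→d2:-→d3:-→d4:-→d5:H2→d6:-→d7:-→d8:-→d9:-→d10:-→d11:-→d12:-→d13:-→d14:-→d15:-→d16:-→d17:-→d18:-→d19:-→d20:-→d21:-→d22:-→d23:-→d24:-→d25:-→d26:-→d27:-→d28:-→d29:-→d30:-→d31:H5 -> H5
  lookup 152.213.160.104: bits 100110001101010 walk d0:-→d1:-→d2:-→d3:-→d4:-→d5:H2→d6:-→d7:-→d8:-→d9:-→d10:-→d11:-→d12:-→d13:-→d14:-→d15:- -> H2
  lookup 152.0.0.0: bits 10011000 walk d0:-→d1:-→d2:-→d3:-→d4:-→d5:H2→d6:-→d7:-→d8:- -> H2
  add 128.0.0.0/2 -> H0 at depth 2
  add 152.212.160.0/24 -> H6 at depth 24
  lookup 152.0.0.13: bits 10011000 walk d0:-→d1:-→d2:H0→d3:-→d4:-→d5:H2→d6:-→d7:-→d8:- -> H2
  add 152.212.0.0/16 -> H6 at depth 16
  add 190.224.0.0/13 -> H1 at depth 13
  - 128.0.0.0/2 clear@2
  add 190.227.240.0/20 -> H1 at depth 20
  lookup 152.212.160.9: bits 1001100011010100101000000 walk d0:-→d1:-→d2:-→d3:-→d4:-→d5:H2→d6:-→d7:-→d8:-→d9:-→d10:-→d11:-→d12:-→d13:-→d14:-→d15:-→d16:H6→d17:-→d18:-→d19:-→d20:-→d21:-→d22:-→d23:-→d24:H6→d25:- -> H6
  - 190.227.240.0/20 clear@20
  - 190.224.0.0/13 clear@13

== LOOKUPS ==
["H5","H2","H2","H2","H6"]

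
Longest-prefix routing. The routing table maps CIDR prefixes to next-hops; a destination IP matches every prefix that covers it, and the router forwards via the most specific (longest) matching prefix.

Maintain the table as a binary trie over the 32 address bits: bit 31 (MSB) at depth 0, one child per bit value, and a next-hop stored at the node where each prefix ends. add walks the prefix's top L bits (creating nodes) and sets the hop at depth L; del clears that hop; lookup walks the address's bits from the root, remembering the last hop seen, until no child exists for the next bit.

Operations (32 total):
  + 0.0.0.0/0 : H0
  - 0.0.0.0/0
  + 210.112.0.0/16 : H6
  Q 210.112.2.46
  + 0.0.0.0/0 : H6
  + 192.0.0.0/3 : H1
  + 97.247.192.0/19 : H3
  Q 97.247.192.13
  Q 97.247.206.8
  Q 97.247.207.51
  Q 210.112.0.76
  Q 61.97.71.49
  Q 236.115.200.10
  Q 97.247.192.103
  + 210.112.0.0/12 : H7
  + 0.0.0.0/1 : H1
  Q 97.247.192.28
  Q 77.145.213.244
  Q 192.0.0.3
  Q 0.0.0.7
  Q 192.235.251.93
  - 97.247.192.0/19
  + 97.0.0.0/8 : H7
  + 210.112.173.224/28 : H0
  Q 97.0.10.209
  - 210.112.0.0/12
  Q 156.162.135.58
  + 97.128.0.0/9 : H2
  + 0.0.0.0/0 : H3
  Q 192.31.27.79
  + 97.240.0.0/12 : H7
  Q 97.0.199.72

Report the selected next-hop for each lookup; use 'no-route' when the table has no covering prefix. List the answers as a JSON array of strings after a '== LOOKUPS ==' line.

Apply in order:
  + 0.0.0.0/0 (H0) depth=0
  del 0.0.0.0/0 (clear depth 0)
  + 210.112.0.0/16 (H6) depth=16
  lookup 210.112.2.46: bits 1101001001110000 walk d0:-→d1:-→d2:-→d3:-→d4:-→d5:-→d6:-→d7:-→d8:-→d9:-→d10:-→d11:-→d12:-→d13:-→d14:-→d15:-→d16:H6 -> H6
  + 0.0.0.0/0 (H6) depth=0
  + 192.0.0.0/3 (H1) depth=3
  + 97.247.192.0/19 (H3) depth=19
  lookup 97.247.192.13: bits 0110000111110111110 walk d0:H6→d1:-→d2:-→d3:-→d4:-→d5:-→d6:-→d7:-→d8:-→d9:-→d10:-→d11:-→d12:-→d13:-→d14:-→d15:-→d16:-→d17:-→d18:-→d19:H3 -> H3
  lookup 97.247.206.8: bits 0110000111110111110 walk d0:H6→d1:-→d2:-→d3:-→d4:-→d5:-→d6:-→d7:-→d8:-→d9:-→d10:-→d11:-→d12:-→d13:-→d14:-→d15:-→d16:-→d17:-→d18:-→d19:H3 -> H3
  lookup 97.247.207.51: bits 0110000111110111110 walk d0:H6→d1:-→d2:-→d3:-→d4:-→d5:-→d6:-→d7:-→d8:-→d9:-→d10:-→d11:-→d12:-→d13:-→d14:-→d15:-→d16:-→d17:-→d18:-→d19:H3 -> H3
  lookup 210.112.0.76: bits 1101001001110000 walk d0:H6→d1:-→d2:-→d3:H1→d4:-→d5:-→d6:-→d7:-→d8:-→d9:-→d10:-→d11:-→d12:-→d13:-→d14:-→d15:-→d16:H6 -> H6
  lookup 61.97.71.49: bits 0 walk d0:H6→d1:- -> H6
  lookup 236.115.200.10: bits 11 walk d0:H6→d1:-→d2:- -> H6
  lookup 97.247.192.103: bits 0110000111110111110 walk d0:H6→d1:-→d2:-→d3:-→d4:-→d5:-→d6:-→d7:-→d8:-→d9:-→d10:-→d11:-→d12:-→d13:-→d14:-→d15:-→d16:-→d17:-→d18:-→d19:H3 -> H3
  + 210.112.0.0/12 (H7) depth=12
  + 0.0.0.0/1 (H1) depth=1
  lookup 97.247.192.28: bits 0110000111110111110 walk d0:H6→d1:H1→d2:-→d3:-→d4:-→d5:-→d6:-→d7:-→d8:-→d9:-→d10:-→d11:-→d12:-→d13:-→d14:-→d15:-→d16:-→d17:-→d18:-→d19:H3 -> H3
  lookup 77.145.213.244: bits 01 walk d0:H6→d1:H1→d2:- -> H1
  lookup 192.0.0.3: bits 110 walk d0:H6→d1:-→d2:-→d3:H1 -> H1
  lookup 0.0.0.7: bits 0 walk d0:H6→d1:H1 -> H1
  lookup 192.235.251.93: bits 110 walk d0:H6→d1:-→d2:-→d3:H1 -> H1
  del 97.247.192.0/19 (clear depth 19)
  + 97.0.0.0/8 (H7) depth=8
  + 210.112.173.224/28 (H0) depth=28
  lookup 97.0.10.209: bits 01100001 walk d0:H6→d1:H1→d2:-→d3:-→d4:-→d5:-→d6:-→d7:-→d8:H7 -> H7
  del 210.112.0.0/12 (clear depth 12)
  lookup 156.162.135.58: bits 1 walk d0:H6→d1:- -> H6
  + 97.128.0.0/9 (H2) depth=9
  + 0.0.0.0/0 (H3) depth=0
  lookup 192.31.27.79: bits 110 walk d0:H3→d1:-→d2:-→d3:H1 -> H1
  + 97.240.0.0/12 (H7) depth=12
  lookup 97.0.199.72: bits 01100001 walk d0:H3→d1:H1→d2:-→d3:-→d4:-→d5:-→d6:-→d7:-→d8:H7 -> H7

== LOOKUPS ==
["H6","H3","H3","H3","H6","H6","H6","H3","H3","H1","H1","H1","H1","H7","H6","H1","H7"]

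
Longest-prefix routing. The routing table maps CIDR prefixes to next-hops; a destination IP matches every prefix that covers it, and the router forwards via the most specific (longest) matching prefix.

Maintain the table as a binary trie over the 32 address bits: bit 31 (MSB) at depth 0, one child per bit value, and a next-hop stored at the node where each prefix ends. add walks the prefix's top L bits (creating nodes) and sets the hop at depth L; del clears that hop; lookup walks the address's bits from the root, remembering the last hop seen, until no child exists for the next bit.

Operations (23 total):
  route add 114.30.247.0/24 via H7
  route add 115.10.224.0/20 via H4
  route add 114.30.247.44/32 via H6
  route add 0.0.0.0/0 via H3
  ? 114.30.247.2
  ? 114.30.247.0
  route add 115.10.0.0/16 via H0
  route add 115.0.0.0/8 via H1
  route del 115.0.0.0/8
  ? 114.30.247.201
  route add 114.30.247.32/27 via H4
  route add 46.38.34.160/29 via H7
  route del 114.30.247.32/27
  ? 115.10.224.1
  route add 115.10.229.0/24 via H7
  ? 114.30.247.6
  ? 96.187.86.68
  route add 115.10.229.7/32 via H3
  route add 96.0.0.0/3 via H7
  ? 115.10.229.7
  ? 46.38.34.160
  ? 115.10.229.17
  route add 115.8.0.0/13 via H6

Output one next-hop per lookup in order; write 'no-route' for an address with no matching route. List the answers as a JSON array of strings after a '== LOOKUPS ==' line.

Apply in order:
  + 114.30.247.0/24 (H7) depth=24
  + 115.10.224.0/20 (H4) depth=20
  + 114.30.247.44/32 (H6) depth=32
  + 0.0.0.0/0 (H3) depth=0
  lookup 114.30.247.2: bits 01110010000111101111011100 walk d0:H3→d1:-→d2:-→d3:-→d4:-→d5:-→d6:-→d7:-→d8:-→d9:-→d10:-→d11:-→d12:-→d13:-→d14:-→d15:-→d16:-→d17:-→d18:-→d19:-→d20:-→d21:-→d22:-→d23:-→d24:H7→d25:-→d26:- -> H7
  lookup 114.30.247.0: bits 01110010000111101111011100 walk d0:H3→d1:-→d2:-→d3:-→d4:-→d5:-→d6:-→d7:-→d8:-→d9:-→d10:-→d11:-→d12:-→d13:-→d14:-→d15:-→d16:-→d17:-→d18:-→d19:-→d20:-→d21:-→d22:-→d23:-→d24:H7→d25:-→d26:- -> H7
  + 115.10.0.0/16 (H0) depth=16
  + 115.0.0.0/8 (H1) depth=8
  - 115.0.0.0/8 clear@8
  lookup 114.30.247.201: bits 011100100001111011110111 walk d0:H3→d1:-→d2:-→d3:-→d4:-→d5:-→d6:-→d7:-→d8:-→d9:-→d10:-→d11:-→d12:-→d13:-→d14:-→d15:-→d16:-→d17:-→d18:-→d19:-→d20:-→d21:-→d22:-→d23:-→d24:H7 -> H7
  + 114.30.247.32/27 (H4) depth=27
  + 46.38.34.160/29 (H7) depth=29
  - 114.30.247.32/27 clear@27
  lookup 115.10.224.1: bits 01110011000010101110 walk d0:H3→d1:-→d2:-→d3:-→d4:-→d5:-→d6:-→d7:-→d8:-→d9:-→d10:-→d11:-→d12:-→d13:-→d14:-→d15:-→d16:H0→d17:-→d18:-→d19:-→d20:H4 -> H4
  + 115.10.229.0/24 (H7) depth=24
  lookup 114.30.247.6: bits 01110010000111101111011100 walk d0:H3→d1:-→d2:-→d3:-→d4:-→d5:-→d6:-→d7:-→d8:-→d9:-→d10:-→d11:-→d12:-→d13:-→d14:-→d15:-→d16:-→d17:-→d18:-→d19:-→d20:-→d21:-→d22:-→d23:-→d24:H7→d25:-→d26:- -> H7
  lookup 96.187.86.68: bits 011 walk d0:H3→d1:-→d2:-→d3:- -> H3
  + 115.10.229.7/32 (H3) depth=32
  + 96.0.0.0/3 (H7) depth=3
  lookup 115.10.229.7: bits 01110011000010101110010100000111 walk d0:H3→d1:-→d2:-→d3:H7→d4:-→d5:-→d6:-→d7:-→d8:-→d9:-→d10:-→d11:-→d12:-→d13:-→d14:-→d15:-→d16:H0→d17:-→d18:-→d19:-→d20:H4→d21:-→d22:-→d23:-→d24:H7→d25:-→d26:-→d27:-→d28:-→d29:-→d30:-→d31:-→d32:H3 -> H3
  lookup 46.38.34.160: bits 00101110001001100010001010100 walk d0:H3→d1:-→d2:-→d3:-→d4:-→d5:-→d6:-→d7:-→d8:-→d9:-→d10:-→d11:-→d12:-→d13:-→d14:-→d15:-→d16:-→d17:-→d18:-→d19:-→d20:-→d21:-→d22:-→d23:-→d24:-→d25:-→d26:-→d27:-→d28:-→d29:H7 -> H7
  lookup 115.10.229.17: bits 011100110000101011100101000 walk d0:H3→d1:-→d2:-→d3:H7→d4:-→d5:-→d6:-→d7:-→d8:-→d9:-→d10:-→d11:-→d12:-→d13:-→d14:-→d15:-→d16:H0→d17:-→d18:-→d19:-→d20:H4→d21:-→d22:-→d23:-→d24:H7→d25:-→d26:-→d27:- -> H7
  + 115.8.0.0/13 (H6) depth=13

== LOOKUPS ==
["H7","H7","H7","H4","H7","H3","H3","H7","H7"]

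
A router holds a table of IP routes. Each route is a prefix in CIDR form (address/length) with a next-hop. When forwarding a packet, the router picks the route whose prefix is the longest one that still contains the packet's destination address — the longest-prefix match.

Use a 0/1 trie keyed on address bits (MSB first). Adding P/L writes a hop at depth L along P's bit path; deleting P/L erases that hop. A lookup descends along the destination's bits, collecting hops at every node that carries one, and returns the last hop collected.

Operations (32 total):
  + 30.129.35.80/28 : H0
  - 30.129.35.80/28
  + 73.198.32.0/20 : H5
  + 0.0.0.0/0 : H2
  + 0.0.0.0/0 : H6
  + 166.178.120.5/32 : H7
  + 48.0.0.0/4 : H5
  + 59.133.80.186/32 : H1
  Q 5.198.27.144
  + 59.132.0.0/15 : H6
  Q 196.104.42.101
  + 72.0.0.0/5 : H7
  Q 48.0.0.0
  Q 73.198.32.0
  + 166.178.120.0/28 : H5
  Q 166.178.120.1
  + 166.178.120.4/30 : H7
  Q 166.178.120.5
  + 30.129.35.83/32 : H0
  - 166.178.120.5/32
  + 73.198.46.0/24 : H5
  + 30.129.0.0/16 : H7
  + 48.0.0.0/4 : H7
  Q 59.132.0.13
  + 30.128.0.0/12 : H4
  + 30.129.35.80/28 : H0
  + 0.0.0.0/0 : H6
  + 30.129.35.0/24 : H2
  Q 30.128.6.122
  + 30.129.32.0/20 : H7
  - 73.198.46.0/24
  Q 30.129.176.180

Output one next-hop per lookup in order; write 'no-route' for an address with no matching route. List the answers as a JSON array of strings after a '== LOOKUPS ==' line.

Process each operation:
  + 30.129.35.80/28 (H0) depth=28
  - 30.129.35.80/28 clear@28
  + 73.198.32.0/20 (H5) depth=20
  + 0.0.0.0/0 (H2) depth=0
  + 0.0.0.0/0 (H6) depth=0
  + 166.178.120.5/32 (H7) depth=32
  + 48.0.0.0/4 (H5) depth=4
  + 59.133.80.186/32 (H1) depth=32
  lookup 5.198.27.144: bits 000 walk d0:H6→d1:-→d2:-→d3:- -> H6
  + 59.132.0.0/15 (H6) depth=15
  lookup 196.104.42.101: bits 1 walk d0:H6→d1:- -> H6
  + 72.0.0.0/5 (H7) depth=5
  lookup 48.0.0.0: bits 0011 walk d0:H6→d1:-→d2:-→d3:-→d4:H5 -> H5
  lookup 73.198.32.0: bits 01001001110001100010 walk d0:H6→d1:-→d2:-→d3:-→d4:-→d5:H7→d6:-→d7:-→d8:-→d9:-→d10:-→d11:-→d12:-→d13:-→d14:-→d15:-→d16:-→d17:-→d18:-→d19:-→d20:H5 -> H5
  + 166.178.120.0/28 (H5) depth=28
  lookup 166.178.120.1: bits 10100110101100100111100000000 walk d0:H6→d1:-→d2:-→d3:-→d4:-→d5:-→d6:-→d7:-→d8:-→d9:-→d10:-→d11:-→d12:-→d13:-→d14:-→d15:-→d16:-→d17:-→d18:-→d19:-→d20:-→d21:-→d22:-→d23:-→d24:-→d25:-→d26:-→d27:-→d28:H5→d29:- -> H5
  + 166.178.120.4/30 (H7) depth=30
  lookup 166.178.120.5: bits 10100110101100100111100000000101 walk d0:H6→d1:-→d2:-→d3:-→d4:-→d5:-→d6:-→d7:-→d8:-→d9:-→d10:-→d11:-→d12:-→d13:-→d14:-→d15:-→d16:-→d17:-→d18:-→d19:-→d20:-→d21:-→d22:-→d23:-→d24:-→d25:-→d26:-→d27:-→d28:H5→d29:-→d30:H7→d31:-→d32:H7 -> H7
  + 30.129.35.83/32 (H0) depth=32
  - 166.178.120.5/32 clear@32
  + 73.198.46.0/24 (H5) depth=24
  + 30.129.0.0/16 (H7) depth=16
  + 48.0.0.0/4 (H7) depth=4
  lookup 59.132.0.13: bits 001110111000010 walk d0:H6→d1:-→d2:-→d3:-→d4:H7→d5:-→d6:-→d7:-→d8:-→d9:-→d10:-→d11:-→d12:-→d13:-→d14:-→d15:H6 -> H6
  + 30.128.0.0/12 (H4) depth=12
  + 30.129.35.80/28 (H0) depth=28
  + 0.0.0.0/0 (H6) depth=0
  + 30.129.35.0/24 (H2) depth=24
  lookup 30.128.6.122: bits 000111101000000 walk d0:H6→d1:-→d2:-→d3:-→d4:-→d5:-→d6:-→d7:-→d8:-→d9:-→d10:-→d11:-→d12:H4→d13:-→d14:-→d15:- -> H4
  + 30.129.32.0/20 (H7) depth=20
  - 73.198.46.0/24 clear@24
  lookup 30.129.176.180: bits 0001111010000001 walk d0:H6→d1:-→d2:-→d3:-→d4:-→d5:-→d6:-→d7:-→d8:-→d9:-→d10:-→d11:-→d12:H4→d13:-→d14:-→d15:-→d16:H7 -> H7

== LOOKUPS ==
["H6","H6","H5","H5","H5","H7","H6","H4","H7"]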